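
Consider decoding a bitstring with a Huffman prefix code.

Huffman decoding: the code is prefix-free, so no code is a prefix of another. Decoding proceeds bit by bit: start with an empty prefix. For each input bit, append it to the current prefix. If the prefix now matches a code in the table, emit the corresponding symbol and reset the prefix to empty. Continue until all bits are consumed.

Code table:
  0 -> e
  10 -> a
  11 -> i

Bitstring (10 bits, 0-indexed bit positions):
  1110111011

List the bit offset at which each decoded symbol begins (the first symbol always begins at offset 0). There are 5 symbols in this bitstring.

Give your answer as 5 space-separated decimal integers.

Bit 0: prefix='1' (no match yet)
Bit 1: prefix='11' -> emit 'i', reset
Bit 2: prefix='1' (no match yet)
Bit 3: prefix='10' -> emit 'a', reset
Bit 4: prefix='1' (no match yet)
Bit 5: prefix='11' -> emit 'i', reset
Bit 6: prefix='1' (no match yet)
Bit 7: prefix='10' -> emit 'a', reset
Bit 8: prefix='1' (no match yet)
Bit 9: prefix='11' -> emit 'i', reset

Answer: 0 2 4 6 8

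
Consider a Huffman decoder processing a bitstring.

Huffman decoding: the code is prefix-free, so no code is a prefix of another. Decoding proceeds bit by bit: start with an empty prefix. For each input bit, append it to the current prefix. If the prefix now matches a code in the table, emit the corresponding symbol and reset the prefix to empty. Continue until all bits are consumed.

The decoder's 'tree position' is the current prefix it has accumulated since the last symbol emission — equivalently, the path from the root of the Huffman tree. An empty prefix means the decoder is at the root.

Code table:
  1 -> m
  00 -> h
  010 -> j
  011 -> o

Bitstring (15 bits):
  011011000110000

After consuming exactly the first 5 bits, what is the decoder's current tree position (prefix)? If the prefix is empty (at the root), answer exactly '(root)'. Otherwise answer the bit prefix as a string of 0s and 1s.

Answer: 01

Derivation:
Bit 0: prefix='0' (no match yet)
Bit 1: prefix='01' (no match yet)
Bit 2: prefix='011' -> emit 'o', reset
Bit 3: prefix='0' (no match yet)
Bit 4: prefix='01' (no match yet)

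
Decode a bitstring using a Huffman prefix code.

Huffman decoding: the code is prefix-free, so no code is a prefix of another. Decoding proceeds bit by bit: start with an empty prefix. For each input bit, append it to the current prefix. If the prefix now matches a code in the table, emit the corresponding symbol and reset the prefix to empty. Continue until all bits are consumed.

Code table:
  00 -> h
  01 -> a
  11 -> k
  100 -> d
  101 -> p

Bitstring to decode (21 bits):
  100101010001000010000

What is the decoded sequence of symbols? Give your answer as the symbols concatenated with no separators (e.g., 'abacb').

Bit 0: prefix='1' (no match yet)
Bit 1: prefix='10' (no match yet)
Bit 2: prefix='100' -> emit 'd', reset
Bit 3: prefix='1' (no match yet)
Bit 4: prefix='10' (no match yet)
Bit 5: prefix='101' -> emit 'p', reset
Bit 6: prefix='0' (no match yet)
Bit 7: prefix='01' -> emit 'a', reset
Bit 8: prefix='0' (no match yet)
Bit 9: prefix='00' -> emit 'h', reset
Bit 10: prefix='0' (no match yet)
Bit 11: prefix='01' -> emit 'a', reset
Bit 12: prefix='0' (no match yet)
Bit 13: prefix='00' -> emit 'h', reset
Bit 14: prefix='0' (no match yet)
Bit 15: prefix='00' -> emit 'h', reset
Bit 16: prefix='1' (no match yet)
Bit 17: prefix='10' (no match yet)
Bit 18: prefix='100' -> emit 'd', reset
Bit 19: prefix='0' (no match yet)
Bit 20: prefix='00' -> emit 'h', reset

Answer: dpahahhdh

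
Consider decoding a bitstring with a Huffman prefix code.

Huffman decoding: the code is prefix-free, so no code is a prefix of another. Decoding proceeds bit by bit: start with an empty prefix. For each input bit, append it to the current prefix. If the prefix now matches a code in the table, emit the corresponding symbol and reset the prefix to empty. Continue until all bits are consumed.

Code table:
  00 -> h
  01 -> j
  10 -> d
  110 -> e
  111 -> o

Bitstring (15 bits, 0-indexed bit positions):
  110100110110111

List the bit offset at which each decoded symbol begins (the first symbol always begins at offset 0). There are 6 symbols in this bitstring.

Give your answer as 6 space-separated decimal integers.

Bit 0: prefix='1' (no match yet)
Bit 1: prefix='11' (no match yet)
Bit 2: prefix='110' -> emit 'e', reset
Bit 3: prefix='1' (no match yet)
Bit 4: prefix='10' -> emit 'd', reset
Bit 5: prefix='0' (no match yet)
Bit 6: prefix='01' -> emit 'j', reset
Bit 7: prefix='1' (no match yet)
Bit 8: prefix='10' -> emit 'd', reset
Bit 9: prefix='1' (no match yet)
Bit 10: prefix='11' (no match yet)
Bit 11: prefix='110' -> emit 'e', reset
Bit 12: prefix='1' (no match yet)
Bit 13: prefix='11' (no match yet)
Bit 14: prefix='111' -> emit 'o', reset

Answer: 0 3 5 7 9 12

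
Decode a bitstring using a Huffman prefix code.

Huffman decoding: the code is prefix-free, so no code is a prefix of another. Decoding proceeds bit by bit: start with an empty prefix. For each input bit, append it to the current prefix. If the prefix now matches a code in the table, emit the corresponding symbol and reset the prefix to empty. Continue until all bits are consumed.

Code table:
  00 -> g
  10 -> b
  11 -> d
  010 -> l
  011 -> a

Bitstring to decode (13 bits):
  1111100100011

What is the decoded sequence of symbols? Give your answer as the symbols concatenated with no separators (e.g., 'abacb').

Answer: ddblgd

Derivation:
Bit 0: prefix='1' (no match yet)
Bit 1: prefix='11' -> emit 'd', reset
Bit 2: prefix='1' (no match yet)
Bit 3: prefix='11' -> emit 'd', reset
Bit 4: prefix='1' (no match yet)
Bit 5: prefix='10' -> emit 'b', reset
Bit 6: prefix='0' (no match yet)
Bit 7: prefix='01' (no match yet)
Bit 8: prefix='010' -> emit 'l', reset
Bit 9: prefix='0' (no match yet)
Bit 10: prefix='00' -> emit 'g', reset
Bit 11: prefix='1' (no match yet)
Bit 12: prefix='11' -> emit 'd', reset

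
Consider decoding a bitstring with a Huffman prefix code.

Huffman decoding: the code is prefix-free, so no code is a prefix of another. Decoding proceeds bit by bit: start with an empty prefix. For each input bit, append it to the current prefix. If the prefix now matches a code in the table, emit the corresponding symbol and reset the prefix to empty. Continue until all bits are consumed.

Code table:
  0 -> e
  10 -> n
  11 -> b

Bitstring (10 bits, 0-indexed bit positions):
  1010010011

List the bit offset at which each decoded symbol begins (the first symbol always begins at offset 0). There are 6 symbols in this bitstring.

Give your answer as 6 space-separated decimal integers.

Bit 0: prefix='1' (no match yet)
Bit 1: prefix='10' -> emit 'n', reset
Bit 2: prefix='1' (no match yet)
Bit 3: prefix='10' -> emit 'n', reset
Bit 4: prefix='0' -> emit 'e', reset
Bit 5: prefix='1' (no match yet)
Bit 6: prefix='10' -> emit 'n', reset
Bit 7: prefix='0' -> emit 'e', reset
Bit 8: prefix='1' (no match yet)
Bit 9: prefix='11' -> emit 'b', reset

Answer: 0 2 4 5 7 8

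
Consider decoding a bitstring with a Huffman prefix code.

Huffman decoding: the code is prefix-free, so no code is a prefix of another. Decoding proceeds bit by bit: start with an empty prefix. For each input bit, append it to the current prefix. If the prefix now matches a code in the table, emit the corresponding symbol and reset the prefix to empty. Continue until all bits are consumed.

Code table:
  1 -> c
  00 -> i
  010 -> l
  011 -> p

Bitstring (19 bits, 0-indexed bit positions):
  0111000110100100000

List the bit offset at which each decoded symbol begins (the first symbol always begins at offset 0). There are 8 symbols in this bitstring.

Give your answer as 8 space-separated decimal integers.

Bit 0: prefix='0' (no match yet)
Bit 1: prefix='01' (no match yet)
Bit 2: prefix='011' -> emit 'p', reset
Bit 3: prefix='1' -> emit 'c', reset
Bit 4: prefix='0' (no match yet)
Bit 5: prefix='00' -> emit 'i', reset
Bit 6: prefix='0' (no match yet)
Bit 7: prefix='01' (no match yet)
Bit 8: prefix='011' -> emit 'p', reset
Bit 9: prefix='0' (no match yet)
Bit 10: prefix='01' (no match yet)
Bit 11: prefix='010' -> emit 'l', reset
Bit 12: prefix='0' (no match yet)
Bit 13: prefix='01' (no match yet)
Bit 14: prefix='010' -> emit 'l', reset
Bit 15: prefix='0' (no match yet)
Bit 16: prefix='00' -> emit 'i', reset
Bit 17: prefix='0' (no match yet)
Bit 18: prefix='00' -> emit 'i', reset

Answer: 0 3 4 6 9 12 15 17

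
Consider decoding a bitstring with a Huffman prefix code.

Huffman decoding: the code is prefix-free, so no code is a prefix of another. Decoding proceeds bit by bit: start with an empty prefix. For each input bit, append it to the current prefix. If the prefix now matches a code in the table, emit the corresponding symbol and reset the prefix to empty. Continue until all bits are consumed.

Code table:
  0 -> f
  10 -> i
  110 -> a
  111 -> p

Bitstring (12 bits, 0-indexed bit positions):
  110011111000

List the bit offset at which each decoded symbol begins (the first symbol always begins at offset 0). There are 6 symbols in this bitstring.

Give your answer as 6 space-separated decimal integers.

Answer: 0 3 4 7 10 11

Derivation:
Bit 0: prefix='1' (no match yet)
Bit 1: prefix='11' (no match yet)
Bit 2: prefix='110' -> emit 'a', reset
Bit 3: prefix='0' -> emit 'f', reset
Bit 4: prefix='1' (no match yet)
Bit 5: prefix='11' (no match yet)
Bit 6: prefix='111' -> emit 'p', reset
Bit 7: prefix='1' (no match yet)
Bit 8: prefix='11' (no match yet)
Bit 9: prefix='110' -> emit 'a', reset
Bit 10: prefix='0' -> emit 'f', reset
Bit 11: prefix='0' -> emit 'f', reset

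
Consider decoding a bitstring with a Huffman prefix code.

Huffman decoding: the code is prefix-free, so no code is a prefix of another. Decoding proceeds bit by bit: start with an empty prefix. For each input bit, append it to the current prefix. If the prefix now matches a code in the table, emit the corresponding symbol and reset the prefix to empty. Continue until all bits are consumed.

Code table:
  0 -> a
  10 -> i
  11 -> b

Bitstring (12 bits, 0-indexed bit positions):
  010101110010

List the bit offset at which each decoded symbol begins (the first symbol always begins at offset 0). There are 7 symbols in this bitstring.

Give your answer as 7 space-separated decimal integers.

Answer: 0 1 3 5 7 9 10

Derivation:
Bit 0: prefix='0' -> emit 'a', reset
Bit 1: prefix='1' (no match yet)
Bit 2: prefix='10' -> emit 'i', reset
Bit 3: prefix='1' (no match yet)
Bit 4: prefix='10' -> emit 'i', reset
Bit 5: prefix='1' (no match yet)
Bit 6: prefix='11' -> emit 'b', reset
Bit 7: prefix='1' (no match yet)
Bit 8: prefix='10' -> emit 'i', reset
Bit 9: prefix='0' -> emit 'a', reset
Bit 10: prefix='1' (no match yet)
Bit 11: prefix='10' -> emit 'i', reset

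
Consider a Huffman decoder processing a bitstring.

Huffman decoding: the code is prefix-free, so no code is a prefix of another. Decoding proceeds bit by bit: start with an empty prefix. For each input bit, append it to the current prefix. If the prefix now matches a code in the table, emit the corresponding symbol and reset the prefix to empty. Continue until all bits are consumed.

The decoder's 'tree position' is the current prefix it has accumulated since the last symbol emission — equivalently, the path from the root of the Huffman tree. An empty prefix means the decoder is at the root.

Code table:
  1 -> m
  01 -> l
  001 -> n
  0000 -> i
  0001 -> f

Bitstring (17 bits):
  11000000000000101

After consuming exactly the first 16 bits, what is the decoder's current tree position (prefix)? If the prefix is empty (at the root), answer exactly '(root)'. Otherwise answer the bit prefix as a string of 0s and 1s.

Bit 0: prefix='1' -> emit 'm', reset
Bit 1: prefix='1' -> emit 'm', reset
Bit 2: prefix='0' (no match yet)
Bit 3: prefix='00' (no match yet)
Bit 4: prefix='000' (no match yet)
Bit 5: prefix='0000' -> emit 'i', reset
Bit 6: prefix='0' (no match yet)
Bit 7: prefix='00' (no match yet)
Bit 8: prefix='000' (no match yet)
Bit 9: prefix='0000' -> emit 'i', reset
Bit 10: prefix='0' (no match yet)
Bit 11: prefix='00' (no match yet)
Bit 12: prefix='000' (no match yet)
Bit 13: prefix='0000' -> emit 'i', reset
Bit 14: prefix='1' -> emit 'm', reset
Bit 15: prefix='0' (no match yet)

Answer: 0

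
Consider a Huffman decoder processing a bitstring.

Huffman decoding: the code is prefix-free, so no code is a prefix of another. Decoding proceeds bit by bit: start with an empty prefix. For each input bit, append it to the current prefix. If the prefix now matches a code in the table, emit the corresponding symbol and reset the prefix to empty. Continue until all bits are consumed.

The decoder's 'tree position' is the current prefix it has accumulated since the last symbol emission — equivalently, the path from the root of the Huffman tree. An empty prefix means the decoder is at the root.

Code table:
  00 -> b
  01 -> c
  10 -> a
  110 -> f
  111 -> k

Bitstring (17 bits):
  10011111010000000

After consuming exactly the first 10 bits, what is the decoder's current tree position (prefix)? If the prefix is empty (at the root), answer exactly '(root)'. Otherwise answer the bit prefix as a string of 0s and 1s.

Answer: 1

Derivation:
Bit 0: prefix='1' (no match yet)
Bit 1: prefix='10' -> emit 'a', reset
Bit 2: prefix='0' (no match yet)
Bit 3: prefix='01' -> emit 'c', reset
Bit 4: prefix='1' (no match yet)
Bit 5: prefix='11' (no match yet)
Bit 6: prefix='111' -> emit 'k', reset
Bit 7: prefix='1' (no match yet)
Bit 8: prefix='10' -> emit 'a', reset
Bit 9: prefix='1' (no match yet)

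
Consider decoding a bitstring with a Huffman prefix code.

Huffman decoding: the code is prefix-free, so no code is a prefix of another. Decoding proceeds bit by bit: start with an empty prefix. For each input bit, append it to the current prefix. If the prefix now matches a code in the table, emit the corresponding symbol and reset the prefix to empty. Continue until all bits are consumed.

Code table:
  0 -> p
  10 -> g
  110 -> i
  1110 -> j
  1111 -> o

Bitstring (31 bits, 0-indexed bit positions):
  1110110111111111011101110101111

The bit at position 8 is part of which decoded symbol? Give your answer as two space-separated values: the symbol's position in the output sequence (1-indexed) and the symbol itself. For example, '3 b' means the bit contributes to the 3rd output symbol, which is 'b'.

Bit 0: prefix='1' (no match yet)
Bit 1: prefix='11' (no match yet)
Bit 2: prefix='111' (no match yet)
Bit 3: prefix='1110' -> emit 'j', reset
Bit 4: prefix='1' (no match yet)
Bit 5: prefix='11' (no match yet)
Bit 6: prefix='110' -> emit 'i', reset
Bit 7: prefix='1' (no match yet)
Bit 8: prefix='11' (no match yet)
Bit 9: prefix='111' (no match yet)
Bit 10: prefix='1111' -> emit 'o', reset
Bit 11: prefix='1' (no match yet)
Bit 12: prefix='11' (no match yet)

Answer: 3 o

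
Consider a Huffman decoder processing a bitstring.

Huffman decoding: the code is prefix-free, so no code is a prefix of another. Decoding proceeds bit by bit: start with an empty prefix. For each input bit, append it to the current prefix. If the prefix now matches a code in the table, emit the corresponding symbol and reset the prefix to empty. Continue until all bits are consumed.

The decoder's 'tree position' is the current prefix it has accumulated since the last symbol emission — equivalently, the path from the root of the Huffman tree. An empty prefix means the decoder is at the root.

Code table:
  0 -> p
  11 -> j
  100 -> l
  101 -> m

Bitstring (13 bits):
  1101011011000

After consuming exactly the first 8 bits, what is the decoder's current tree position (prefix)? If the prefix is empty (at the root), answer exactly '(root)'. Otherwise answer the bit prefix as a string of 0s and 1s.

Answer: 10

Derivation:
Bit 0: prefix='1' (no match yet)
Bit 1: prefix='11' -> emit 'j', reset
Bit 2: prefix='0' -> emit 'p', reset
Bit 3: prefix='1' (no match yet)
Bit 4: prefix='10' (no match yet)
Bit 5: prefix='101' -> emit 'm', reset
Bit 6: prefix='1' (no match yet)
Bit 7: prefix='10' (no match yet)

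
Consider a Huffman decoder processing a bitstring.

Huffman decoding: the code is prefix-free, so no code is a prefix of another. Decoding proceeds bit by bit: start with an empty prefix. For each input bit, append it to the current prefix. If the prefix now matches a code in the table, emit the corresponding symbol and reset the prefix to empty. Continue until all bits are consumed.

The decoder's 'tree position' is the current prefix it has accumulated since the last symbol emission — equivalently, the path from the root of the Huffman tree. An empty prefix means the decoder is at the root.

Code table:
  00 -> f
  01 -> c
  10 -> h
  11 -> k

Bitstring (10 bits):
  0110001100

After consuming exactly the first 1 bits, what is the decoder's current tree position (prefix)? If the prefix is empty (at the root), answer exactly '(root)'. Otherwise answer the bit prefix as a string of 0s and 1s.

Answer: 0

Derivation:
Bit 0: prefix='0' (no match yet)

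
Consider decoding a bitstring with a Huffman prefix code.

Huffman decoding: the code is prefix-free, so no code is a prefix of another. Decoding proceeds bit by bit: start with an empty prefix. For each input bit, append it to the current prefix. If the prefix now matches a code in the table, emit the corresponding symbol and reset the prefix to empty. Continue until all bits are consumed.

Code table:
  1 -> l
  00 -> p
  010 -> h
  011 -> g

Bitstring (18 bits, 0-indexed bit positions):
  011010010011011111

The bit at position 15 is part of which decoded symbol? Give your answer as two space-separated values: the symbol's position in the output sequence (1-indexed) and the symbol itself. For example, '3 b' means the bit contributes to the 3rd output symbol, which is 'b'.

Bit 0: prefix='0' (no match yet)
Bit 1: prefix='01' (no match yet)
Bit 2: prefix='011' -> emit 'g', reset
Bit 3: prefix='0' (no match yet)
Bit 4: prefix='01' (no match yet)
Bit 5: prefix='010' -> emit 'h', reset
Bit 6: prefix='0' (no match yet)
Bit 7: prefix='01' (no match yet)
Bit 8: prefix='010' -> emit 'h', reset
Bit 9: prefix='0' (no match yet)
Bit 10: prefix='01' (no match yet)
Bit 11: prefix='011' -> emit 'g', reset
Bit 12: prefix='0' (no match yet)
Bit 13: prefix='01' (no match yet)
Bit 14: prefix='011' -> emit 'g', reset
Bit 15: prefix='1' -> emit 'l', reset
Bit 16: prefix='1' -> emit 'l', reset
Bit 17: prefix='1' -> emit 'l', reset

Answer: 6 l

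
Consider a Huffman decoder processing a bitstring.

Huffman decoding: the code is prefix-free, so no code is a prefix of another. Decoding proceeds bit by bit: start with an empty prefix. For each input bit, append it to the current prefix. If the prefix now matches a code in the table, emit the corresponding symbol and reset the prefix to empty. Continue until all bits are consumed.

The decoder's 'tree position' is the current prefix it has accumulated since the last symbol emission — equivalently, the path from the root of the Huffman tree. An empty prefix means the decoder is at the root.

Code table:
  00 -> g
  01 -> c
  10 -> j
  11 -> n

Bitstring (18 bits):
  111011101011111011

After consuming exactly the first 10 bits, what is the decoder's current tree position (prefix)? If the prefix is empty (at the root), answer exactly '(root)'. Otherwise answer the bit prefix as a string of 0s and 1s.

Bit 0: prefix='1' (no match yet)
Bit 1: prefix='11' -> emit 'n', reset
Bit 2: prefix='1' (no match yet)
Bit 3: prefix='10' -> emit 'j', reset
Bit 4: prefix='1' (no match yet)
Bit 5: prefix='11' -> emit 'n', reset
Bit 6: prefix='1' (no match yet)
Bit 7: prefix='10' -> emit 'j', reset
Bit 8: prefix='1' (no match yet)
Bit 9: prefix='10' -> emit 'j', reset

Answer: (root)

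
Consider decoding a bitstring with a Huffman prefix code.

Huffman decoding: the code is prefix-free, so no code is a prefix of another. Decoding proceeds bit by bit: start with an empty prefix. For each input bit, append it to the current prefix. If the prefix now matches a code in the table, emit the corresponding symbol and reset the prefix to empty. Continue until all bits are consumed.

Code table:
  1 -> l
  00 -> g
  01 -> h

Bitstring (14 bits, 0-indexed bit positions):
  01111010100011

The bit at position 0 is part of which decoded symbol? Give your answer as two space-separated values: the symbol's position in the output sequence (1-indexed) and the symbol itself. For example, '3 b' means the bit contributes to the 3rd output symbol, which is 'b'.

Bit 0: prefix='0' (no match yet)
Bit 1: prefix='01' -> emit 'h', reset
Bit 2: prefix='1' -> emit 'l', reset
Bit 3: prefix='1' -> emit 'l', reset
Bit 4: prefix='1' -> emit 'l', reset

Answer: 1 h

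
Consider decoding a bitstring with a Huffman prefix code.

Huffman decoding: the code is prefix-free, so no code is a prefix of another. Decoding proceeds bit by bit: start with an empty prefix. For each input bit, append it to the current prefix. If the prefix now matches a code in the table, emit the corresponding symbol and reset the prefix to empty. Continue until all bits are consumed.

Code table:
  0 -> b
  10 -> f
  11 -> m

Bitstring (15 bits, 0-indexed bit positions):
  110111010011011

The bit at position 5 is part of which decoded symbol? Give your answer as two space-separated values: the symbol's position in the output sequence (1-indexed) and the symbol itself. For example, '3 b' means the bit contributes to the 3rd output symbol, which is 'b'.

Bit 0: prefix='1' (no match yet)
Bit 1: prefix='11' -> emit 'm', reset
Bit 2: prefix='0' -> emit 'b', reset
Bit 3: prefix='1' (no match yet)
Bit 4: prefix='11' -> emit 'm', reset
Bit 5: prefix='1' (no match yet)
Bit 6: prefix='10' -> emit 'f', reset
Bit 7: prefix='1' (no match yet)
Bit 8: prefix='10' -> emit 'f', reset
Bit 9: prefix='0' -> emit 'b', reset

Answer: 4 f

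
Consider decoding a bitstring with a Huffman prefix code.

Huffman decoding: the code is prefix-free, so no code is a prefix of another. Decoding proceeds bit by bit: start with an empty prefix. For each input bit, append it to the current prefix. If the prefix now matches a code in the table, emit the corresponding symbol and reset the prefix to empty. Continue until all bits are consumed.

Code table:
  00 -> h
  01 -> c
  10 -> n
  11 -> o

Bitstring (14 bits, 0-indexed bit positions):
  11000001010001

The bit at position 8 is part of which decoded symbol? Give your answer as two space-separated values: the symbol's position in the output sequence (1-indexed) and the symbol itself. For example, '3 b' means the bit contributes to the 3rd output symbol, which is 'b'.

Answer: 5 c

Derivation:
Bit 0: prefix='1' (no match yet)
Bit 1: prefix='11' -> emit 'o', reset
Bit 2: prefix='0' (no match yet)
Bit 3: prefix='00' -> emit 'h', reset
Bit 4: prefix='0' (no match yet)
Bit 5: prefix='00' -> emit 'h', reset
Bit 6: prefix='0' (no match yet)
Bit 7: prefix='01' -> emit 'c', reset
Bit 8: prefix='0' (no match yet)
Bit 9: prefix='01' -> emit 'c', reset
Bit 10: prefix='0' (no match yet)
Bit 11: prefix='00' -> emit 'h', reset
Bit 12: prefix='0' (no match yet)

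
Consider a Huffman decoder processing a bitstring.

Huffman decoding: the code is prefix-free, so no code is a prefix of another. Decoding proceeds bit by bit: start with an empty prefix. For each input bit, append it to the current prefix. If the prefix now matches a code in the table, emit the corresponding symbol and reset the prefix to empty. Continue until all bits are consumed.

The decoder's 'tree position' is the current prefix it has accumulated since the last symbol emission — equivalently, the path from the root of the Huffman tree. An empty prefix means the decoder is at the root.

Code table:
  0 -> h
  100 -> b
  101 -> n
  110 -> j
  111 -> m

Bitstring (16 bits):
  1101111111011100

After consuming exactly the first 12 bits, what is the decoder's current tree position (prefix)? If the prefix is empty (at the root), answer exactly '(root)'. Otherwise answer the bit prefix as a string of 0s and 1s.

Answer: (root)

Derivation:
Bit 0: prefix='1' (no match yet)
Bit 1: prefix='11' (no match yet)
Bit 2: prefix='110' -> emit 'j', reset
Bit 3: prefix='1' (no match yet)
Bit 4: prefix='11' (no match yet)
Bit 5: prefix='111' -> emit 'm', reset
Bit 6: prefix='1' (no match yet)
Bit 7: prefix='11' (no match yet)
Bit 8: prefix='111' -> emit 'm', reset
Bit 9: prefix='1' (no match yet)
Bit 10: prefix='10' (no match yet)
Bit 11: prefix='101' -> emit 'n', reset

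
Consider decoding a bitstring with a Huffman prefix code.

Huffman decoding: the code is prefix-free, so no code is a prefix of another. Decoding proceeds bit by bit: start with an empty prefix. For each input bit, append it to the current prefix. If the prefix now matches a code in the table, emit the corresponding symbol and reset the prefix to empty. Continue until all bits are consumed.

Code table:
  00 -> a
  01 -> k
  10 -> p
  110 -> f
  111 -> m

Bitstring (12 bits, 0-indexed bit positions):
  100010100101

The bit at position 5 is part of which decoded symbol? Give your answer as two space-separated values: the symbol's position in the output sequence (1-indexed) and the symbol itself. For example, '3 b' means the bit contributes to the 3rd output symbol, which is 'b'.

Bit 0: prefix='1' (no match yet)
Bit 1: prefix='10' -> emit 'p', reset
Bit 2: prefix='0' (no match yet)
Bit 3: prefix='00' -> emit 'a', reset
Bit 4: prefix='1' (no match yet)
Bit 5: prefix='10' -> emit 'p', reset
Bit 6: prefix='1' (no match yet)
Bit 7: prefix='10' -> emit 'p', reset
Bit 8: prefix='0' (no match yet)
Bit 9: prefix='01' -> emit 'k', reset

Answer: 3 p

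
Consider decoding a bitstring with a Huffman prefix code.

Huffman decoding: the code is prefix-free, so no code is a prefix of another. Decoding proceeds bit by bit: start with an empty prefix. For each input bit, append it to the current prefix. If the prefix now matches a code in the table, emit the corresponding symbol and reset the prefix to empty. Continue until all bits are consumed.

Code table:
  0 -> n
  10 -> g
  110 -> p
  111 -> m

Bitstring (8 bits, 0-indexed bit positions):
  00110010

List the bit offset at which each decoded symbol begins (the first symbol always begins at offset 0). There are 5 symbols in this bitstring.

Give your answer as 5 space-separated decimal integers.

Answer: 0 1 2 5 6

Derivation:
Bit 0: prefix='0' -> emit 'n', reset
Bit 1: prefix='0' -> emit 'n', reset
Bit 2: prefix='1' (no match yet)
Bit 3: prefix='11' (no match yet)
Bit 4: prefix='110' -> emit 'p', reset
Bit 5: prefix='0' -> emit 'n', reset
Bit 6: prefix='1' (no match yet)
Bit 7: prefix='10' -> emit 'g', reset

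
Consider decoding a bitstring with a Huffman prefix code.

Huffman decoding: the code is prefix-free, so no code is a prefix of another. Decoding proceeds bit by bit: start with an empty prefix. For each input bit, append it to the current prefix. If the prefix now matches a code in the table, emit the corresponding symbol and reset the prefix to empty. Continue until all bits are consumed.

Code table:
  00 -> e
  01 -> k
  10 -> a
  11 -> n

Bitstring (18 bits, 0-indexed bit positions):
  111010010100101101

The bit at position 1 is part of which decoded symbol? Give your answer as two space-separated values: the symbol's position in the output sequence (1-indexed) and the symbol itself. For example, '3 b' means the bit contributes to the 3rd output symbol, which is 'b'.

Bit 0: prefix='1' (no match yet)
Bit 1: prefix='11' -> emit 'n', reset
Bit 2: prefix='1' (no match yet)
Bit 3: prefix='10' -> emit 'a', reset
Bit 4: prefix='1' (no match yet)
Bit 5: prefix='10' -> emit 'a', reset

Answer: 1 n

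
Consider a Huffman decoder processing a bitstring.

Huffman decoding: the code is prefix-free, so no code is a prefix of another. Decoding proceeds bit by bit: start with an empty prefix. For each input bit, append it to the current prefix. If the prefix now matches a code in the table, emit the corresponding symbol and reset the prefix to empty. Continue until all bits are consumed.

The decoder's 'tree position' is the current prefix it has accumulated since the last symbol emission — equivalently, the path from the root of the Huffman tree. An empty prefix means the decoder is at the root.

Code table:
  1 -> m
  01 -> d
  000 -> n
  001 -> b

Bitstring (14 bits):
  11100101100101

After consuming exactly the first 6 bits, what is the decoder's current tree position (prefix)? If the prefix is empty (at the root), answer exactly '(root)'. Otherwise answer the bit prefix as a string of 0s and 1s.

Bit 0: prefix='1' -> emit 'm', reset
Bit 1: prefix='1' -> emit 'm', reset
Bit 2: prefix='1' -> emit 'm', reset
Bit 3: prefix='0' (no match yet)
Bit 4: prefix='00' (no match yet)
Bit 5: prefix='001' -> emit 'b', reset

Answer: (root)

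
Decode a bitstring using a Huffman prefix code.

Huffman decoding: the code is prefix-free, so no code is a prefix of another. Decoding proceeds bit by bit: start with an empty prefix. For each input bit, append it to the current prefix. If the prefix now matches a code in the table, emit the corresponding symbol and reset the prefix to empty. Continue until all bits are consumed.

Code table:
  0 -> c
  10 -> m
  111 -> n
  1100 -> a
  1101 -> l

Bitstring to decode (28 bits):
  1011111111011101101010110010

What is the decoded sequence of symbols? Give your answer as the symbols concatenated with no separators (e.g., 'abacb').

Bit 0: prefix='1' (no match yet)
Bit 1: prefix='10' -> emit 'm', reset
Bit 2: prefix='1' (no match yet)
Bit 3: prefix='11' (no match yet)
Bit 4: prefix='111' -> emit 'n', reset
Bit 5: prefix='1' (no match yet)
Bit 6: prefix='11' (no match yet)
Bit 7: prefix='111' -> emit 'n', reset
Bit 8: prefix='1' (no match yet)
Bit 9: prefix='11' (no match yet)
Bit 10: prefix='110' (no match yet)
Bit 11: prefix='1101' -> emit 'l', reset
Bit 12: prefix='1' (no match yet)
Bit 13: prefix='11' (no match yet)
Bit 14: prefix='110' (no match yet)
Bit 15: prefix='1101' -> emit 'l', reset
Bit 16: prefix='1' (no match yet)
Bit 17: prefix='10' -> emit 'm', reset
Bit 18: prefix='1' (no match yet)
Bit 19: prefix='10' -> emit 'm', reset
Bit 20: prefix='1' (no match yet)
Bit 21: prefix='10' -> emit 'm', reset
Bit 22: prefix='1' (no match yet)
Bit 23: prefix='11' (no match yet)
Bit 24: prefix='110' (no match yet)
Bit 25: prefix='1100' -> emit 'a', reset
Bit 26: prefix='1' (no match yet)
Bit 27: prefix='10' -> emit 'm', reset

Answer: mnnllmmmam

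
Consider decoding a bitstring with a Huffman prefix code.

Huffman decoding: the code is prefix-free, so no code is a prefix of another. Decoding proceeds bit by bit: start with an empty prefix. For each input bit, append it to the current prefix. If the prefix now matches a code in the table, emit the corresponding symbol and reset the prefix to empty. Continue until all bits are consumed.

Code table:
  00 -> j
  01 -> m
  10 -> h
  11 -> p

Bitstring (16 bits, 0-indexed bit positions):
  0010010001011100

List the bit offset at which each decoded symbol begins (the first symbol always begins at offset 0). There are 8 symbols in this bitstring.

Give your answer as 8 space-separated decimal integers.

Bit 0: prefix='0' (no match yet)
Bit 1: prefix='00' -> emit 'j', reset
Bit 2: prefix='1' (no match yet)
Bit 3: prefix='10' -> emit 'h', reset
Bit 4: prefix='0' (no match yet)
Bit 5: prefix='01' -> emit 'm', reset
Bit 6: prefix='0' (no match yet)
Bit 7: prefix='00' -> emit 'j', reset
Bit 8: prefix='0' (no match yet)
Bit 9: prefix='01' -> emit 'm', reset
Bit 10: prefix='0' (no match yet)
Bit 11: prefix='01' -> emit 'm', reset
Bit 12: prefix='1' (no match yet)
Bit 13: prefix='11' -> emit 'p', reset
Bit 14: prefix='0' (no match yet)
Bit 15: prefix='00' -> emit 'j', reset

Answer: 0 2 4 6 8 10 12 14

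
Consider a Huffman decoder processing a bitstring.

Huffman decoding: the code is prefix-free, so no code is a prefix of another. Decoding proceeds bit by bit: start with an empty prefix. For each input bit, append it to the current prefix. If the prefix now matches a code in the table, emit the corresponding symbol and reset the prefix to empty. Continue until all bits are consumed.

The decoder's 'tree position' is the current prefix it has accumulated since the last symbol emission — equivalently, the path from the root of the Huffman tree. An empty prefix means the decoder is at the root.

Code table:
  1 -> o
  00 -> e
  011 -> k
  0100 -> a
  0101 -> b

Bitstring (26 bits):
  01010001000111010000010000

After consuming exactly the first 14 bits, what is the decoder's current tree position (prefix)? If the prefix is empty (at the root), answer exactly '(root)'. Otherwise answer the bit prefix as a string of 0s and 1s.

Bit 0: prefix='0' (no match yet)
Bit 1: prefix='01' (no match yet)
Bit 2: prefix='010' (no match yet)
Bit 3: prefix='0101' -> emit 'b', reset
Bit 4: prefix='0' (no match yet)
Bit 5: prefix='00' -> emit 'e', reset
Bit 6: prefix='0' (no match yet)
Bit 7: prefix='01' (no match yet)
Bit 8: prefix='010' (no match yet)
Bit 9: prefix='0100' -> emit 'a', reset
Bit 10: prefix='0' (no match yet)
Bit 11: prefix='01' (no match yet)
Bit 12: prefix='011' -> emit 'k', reset
Bit 13: prefix='1' -> emit 'o', reset

Answer: (root)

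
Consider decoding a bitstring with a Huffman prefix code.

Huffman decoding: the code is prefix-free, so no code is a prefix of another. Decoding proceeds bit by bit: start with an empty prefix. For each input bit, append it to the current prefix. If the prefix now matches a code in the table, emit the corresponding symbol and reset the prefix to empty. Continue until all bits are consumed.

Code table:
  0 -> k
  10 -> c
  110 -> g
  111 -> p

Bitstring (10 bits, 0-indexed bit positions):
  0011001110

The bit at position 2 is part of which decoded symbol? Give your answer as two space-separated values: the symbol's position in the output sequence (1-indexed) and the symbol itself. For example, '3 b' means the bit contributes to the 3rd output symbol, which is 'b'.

Bit 0: prefix='0' -> emit 'k', reset
Bit 1: prefix='0' -> emit 'k', reset
Bit 2: prefix='1' (no match yet)
Bit 3: prefix='11' (no match yet)
Bit 4: prefix='110' -> emit 'g', reset
Bit 5: prefix='0' -> emit 'k', reset
Bit 6: prefix='1' (no match yet)

Answer: 3 g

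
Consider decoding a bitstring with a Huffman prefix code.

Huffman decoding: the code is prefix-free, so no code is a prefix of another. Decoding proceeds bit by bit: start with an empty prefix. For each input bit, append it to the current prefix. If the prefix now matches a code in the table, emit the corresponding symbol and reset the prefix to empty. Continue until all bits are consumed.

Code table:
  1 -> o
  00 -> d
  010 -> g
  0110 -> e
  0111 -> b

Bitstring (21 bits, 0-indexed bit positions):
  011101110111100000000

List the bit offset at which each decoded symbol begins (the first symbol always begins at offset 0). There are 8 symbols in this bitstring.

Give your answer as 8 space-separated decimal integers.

Bit 0: prefix='0' (no match yet)
Bit 1: prefix='01' (no match yet)
Bit 2: prefix='011' (no match yet)
Bit 3: prefix='0111' -> emit 'b', reset
Bit 4: prefix='0' (no match yet)
Bit 5: prefix='01' (no match yet)
Bit 6: prefix='011' (no match yet)
Bit 7: prefix='0111' -> emit 'b', reset
Bit 8: prefix='0' (no match yet)
Bit 9: prefix='01' (no match yet)
Bit 10: prefix='011' (no match yet)
Bit 11: prefix='0111' -> emit 'b', reset
Bit 12: prefix='1' -> emit 'o', reset
Bit 13: prefix='0' (no match yet)
Bit 14: prefix='00' -> emit 'd', reset
Bit 15: prefix='0' (no match yet)
Bit 16: prefix='00' -> emit 'd', reset
Bit 17: prefix='0' (no match yet)
Bit 18: prefix='00' -> emit 'd', reset
Bit 19: prefix='0' (no match yet)
Bit 20: prefix='00' -> emit 'd', reset

Answer: 0 4 8 12 13 15 17 19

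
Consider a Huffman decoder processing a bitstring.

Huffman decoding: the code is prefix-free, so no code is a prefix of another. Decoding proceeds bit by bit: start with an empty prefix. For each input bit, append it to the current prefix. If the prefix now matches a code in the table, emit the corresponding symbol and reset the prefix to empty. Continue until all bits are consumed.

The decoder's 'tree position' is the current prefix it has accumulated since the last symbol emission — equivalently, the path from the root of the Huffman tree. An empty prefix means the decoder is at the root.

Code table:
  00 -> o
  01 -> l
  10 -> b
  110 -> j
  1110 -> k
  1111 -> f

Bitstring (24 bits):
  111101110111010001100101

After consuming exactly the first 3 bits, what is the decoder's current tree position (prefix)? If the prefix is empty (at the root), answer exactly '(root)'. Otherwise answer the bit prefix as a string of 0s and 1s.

Answer: 111

Derivation:
Bit 0: prefix='1' (no match yet)
Bit 1: prefix='11' (no match yet)
Bit 2: prefix='111' (no match yet)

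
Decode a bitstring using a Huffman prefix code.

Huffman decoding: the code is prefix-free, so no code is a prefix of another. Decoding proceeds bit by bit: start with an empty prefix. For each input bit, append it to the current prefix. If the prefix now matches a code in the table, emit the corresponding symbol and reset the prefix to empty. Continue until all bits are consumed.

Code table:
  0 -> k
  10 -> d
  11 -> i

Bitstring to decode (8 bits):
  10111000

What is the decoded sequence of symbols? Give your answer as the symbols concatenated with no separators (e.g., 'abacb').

Answer: didkk

Derivation:
Bit 0: prefix='1' (no match yet)
Bit 1: prefix='10' -> emit 'd', reset
Bit 2: prefix='1' (no match yet)
Bit 3: prefix='11' -> emit 'i', reset
Bit 4: prefix='1' (no match yet)
Bit 5: prefix='10' -> emit 'd', reset
Bit 6: prefix='0' -> emit 'k', reset
Bit 7: prefix='0' -> emit 'k', reset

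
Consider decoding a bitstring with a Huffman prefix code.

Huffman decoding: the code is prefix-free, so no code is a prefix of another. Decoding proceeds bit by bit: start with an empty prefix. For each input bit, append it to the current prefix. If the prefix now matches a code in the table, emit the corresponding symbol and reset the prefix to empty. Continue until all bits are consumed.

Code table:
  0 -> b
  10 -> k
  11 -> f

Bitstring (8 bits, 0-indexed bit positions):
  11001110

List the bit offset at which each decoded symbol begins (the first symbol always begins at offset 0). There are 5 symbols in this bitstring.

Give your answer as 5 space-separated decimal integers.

Answer: 0 2 3 4 6

Derivation:
Bit 0: prefix='1' (no match yet)
Bit 1: prefix='11' -> emit 'f', reset
Bit 2: prefix='0' -> emit 'b', reset
Bit 3: prefix='0' -> emit 'b', reset
Bit 4: prefix='1' (no match yet)
Bit 5: prefix='11' -> emit 'f', reset
Bit 6: prefix='1' (no match yet)
Bit 7: prefix='10' -> emit 'k', reset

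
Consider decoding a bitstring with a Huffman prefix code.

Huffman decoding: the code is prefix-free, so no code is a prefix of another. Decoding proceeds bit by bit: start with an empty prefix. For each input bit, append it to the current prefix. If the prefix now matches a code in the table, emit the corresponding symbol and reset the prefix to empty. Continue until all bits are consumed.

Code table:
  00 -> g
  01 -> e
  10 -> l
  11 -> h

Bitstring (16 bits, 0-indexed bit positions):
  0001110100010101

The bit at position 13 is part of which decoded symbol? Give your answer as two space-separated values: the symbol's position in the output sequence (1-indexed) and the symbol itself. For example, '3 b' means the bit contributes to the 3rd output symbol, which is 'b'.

Bit 0: prefix='0' (no match yet)
Bit 1: prefix='00' -> emit 'g', reset
Bit 2: prefix='0' (no match yet)
Bit 3: prefix='01' -> emit 'e', reset
Bit 4: prefix='1' (no match yet)
Bit 5: prefix='11' -> emit 'h', reset
Bit 6: prefix='0' (no match yet)
Bit 7: prefix='01' -> emit 'e', reset
Bit 8: prefix='0' (no match yet)
Bit 9: prefix='00' -> emit 'g', reset
Bit 10: prefix='0' (no match yet)
Bit 11: prefix='01' -> emit 'e', reset
Bit 12: prefix='0' (no match yet)
Bit 13: prefix='01' -> emit 'e', reset
Bit 14: prefix='0' (no match yet)
Bit 15: prefix='01' -> emit 'e', reset

Answer: 7 e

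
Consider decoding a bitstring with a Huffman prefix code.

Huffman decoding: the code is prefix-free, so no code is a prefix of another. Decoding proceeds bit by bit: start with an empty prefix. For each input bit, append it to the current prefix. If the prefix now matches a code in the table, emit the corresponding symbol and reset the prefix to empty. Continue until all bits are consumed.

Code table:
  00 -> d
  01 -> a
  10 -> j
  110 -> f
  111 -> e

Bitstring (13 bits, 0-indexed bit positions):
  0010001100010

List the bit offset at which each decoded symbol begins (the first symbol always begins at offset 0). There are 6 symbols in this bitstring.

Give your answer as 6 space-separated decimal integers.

Bit 0: prefix='0' (no match yet)
Bit 1: prefix='00' -> emit 'd', reset
Bit 2: prefix='1' (no match yet)
Bit 3: prefix='10' -> emit 'j', reset
Bit 4: prefix='0' (no match yet)
Bit 5: prefix='00' -> emit 'd', reset
Bit 6: prefix='1' (no match yet)
Bit 7: prefix='11' (no match yet)
Bit 8: prefix='110' -> emit 'f', reset
Bit 9: prefix='0' (no match yet)
Bit 10: prefix='00' -> emit 'd', reset
Bit 11: prefix='1' (no match yet)
Bit 12: prefix='10' -> emit 'j', reset

Answer: 0 2 4 6 9 11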